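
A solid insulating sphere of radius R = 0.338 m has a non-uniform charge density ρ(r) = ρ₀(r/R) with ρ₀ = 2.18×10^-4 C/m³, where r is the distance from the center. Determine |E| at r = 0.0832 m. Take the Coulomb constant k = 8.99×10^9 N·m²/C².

Take a concentric spherical Gaussian surface of radius r = 0.0832 m (r < R).
Q_enc = ∫₀^r ρ(r')·4πr'² dr' = (4πρ₀/R) ∫₀^r r'^3 dr' = 4πρ₀ r^4/(4·R) = 9.709×10^-8 C.
Gauss's law: E·4πr² = Q_enc/ε₀.
E = k|Q_enc|/r² = (8.99×10^9)(9.709e-8)/(0.0832)² = 1.26e5 N/C.

1.26×10^5 N/C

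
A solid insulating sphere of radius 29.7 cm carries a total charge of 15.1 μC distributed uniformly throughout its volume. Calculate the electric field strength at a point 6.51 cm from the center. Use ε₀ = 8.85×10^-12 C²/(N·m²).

Use a concentric Gaussian sphere at r = 6.51 cm (r < R).
For a uniform sphere the enclosed fraction is (r/R)³, so Q_enc = (15.1 μC)(0.0651/0.297)³ = 1.59e-7 C.
Applying ∮E·dA = Q_enc/ε₀ with Φ = E(4πr²):
E = |Q_enc|/(4πε₀r²) = (1.59×10^-7)/(4π·8.85×10^-12·(0.0651)²) = 3.37×10^5 N/C.

|E| ≈ 3.37×10^5 V/m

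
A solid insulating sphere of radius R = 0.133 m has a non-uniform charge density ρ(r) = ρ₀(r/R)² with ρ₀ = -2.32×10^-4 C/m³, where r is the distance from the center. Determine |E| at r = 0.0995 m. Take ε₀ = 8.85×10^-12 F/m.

|E| ≈ 2.92e5 N/C

By spherical symmetry E is radial; choose a Gaussian sphere of radius r = 0.0995 m (r < R).
Integrate the density: Q_enc = 4π ∫₀^r ρ₀(r'/R)^2 r'² dr' = 4πρ₀ r^5/(5·R²) = -3.215×10^-7 C.
By Gauss's law, ∮E·dA = E·4πr² = Q_enc/ε₀.
E = |Q_enc|/(4πε₀r²) = (3.215×10^-7)/(4π·8.85×10^-12·(0.0995)²) = 2.92×10^5 N/C.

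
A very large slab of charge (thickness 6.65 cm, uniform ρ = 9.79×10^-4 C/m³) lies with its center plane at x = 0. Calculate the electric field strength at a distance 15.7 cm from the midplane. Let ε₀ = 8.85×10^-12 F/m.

The point |x| = 15.7 cm lies outside the slab (half-thickness 0.03325 m). A symmetric pillbox spanning the full slab encloses Q_enc = ρ·d·A.
Flux = 2EA ⇒ E = |ρ|d/(2ε₀), independent of distance outside.
E = (9.79×10^-4)(0.0665)/(2·8.85×10^-12) = 3.68×10^6 N/C.

E = 3.68×10^6 N/C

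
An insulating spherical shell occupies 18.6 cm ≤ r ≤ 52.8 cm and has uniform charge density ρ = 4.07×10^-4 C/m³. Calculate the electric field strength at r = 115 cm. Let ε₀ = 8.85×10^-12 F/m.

Use a concentric Gaussian sphere at r = 115 cm (r > 52.8 cm, enclosing the whole shell).
Q_enc = ρ·(4π/3)(b³ − a³) = (4.07×10^-4)·(4π/3)·((0.528)³ − (0.186)³) = 2.40×10^-4 C.
By Gauss's law, ∮E·dA = E·4πr² = Q_enc/ε₀.
E = |Q_enc|/(4πε₀r²) = (2.40×10^-4)/(4π·8.85×10^-12·(1.15)²) = 1.63×10^6 N/C.

E ≈ 1.63e6 V/m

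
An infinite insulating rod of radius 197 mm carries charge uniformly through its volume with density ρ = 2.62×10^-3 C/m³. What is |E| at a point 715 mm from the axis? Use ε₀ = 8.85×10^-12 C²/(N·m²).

|E| ≈ 8.03×10^6 N/C

Choose a coaxial cylinder of radius r = 715 mm (arbitrary length L) as the Gaussian surface (r > 197 mm, full cross-section enclosed).
λ_enc = ρ·πR² = (2.62e-3)π(0.197)² = 3.194e-4 C/m.
Since E is radial and uniform over the curved surface, Φ = E·2πrL = Q_enc/ε₀ = λ_enc L/ε₀.
E = |λ_enc|/(2πε₀r) = (3.194×10^-4)/(2π·8.85×10^-12·0.715) = 8.03×10^6 N/C.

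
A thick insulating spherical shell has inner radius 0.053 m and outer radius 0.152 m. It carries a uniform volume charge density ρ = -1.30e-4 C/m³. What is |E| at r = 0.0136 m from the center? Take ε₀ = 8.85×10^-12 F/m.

Take a concentric spherical Gaussian surface of radius r = 0.0136 m (r < 0.053 m, inside the empty cavity).
Q_enc = 0 (all charge lies at larger r); Gauss's law gives E = 0.

E = 0 (no enclosed charge)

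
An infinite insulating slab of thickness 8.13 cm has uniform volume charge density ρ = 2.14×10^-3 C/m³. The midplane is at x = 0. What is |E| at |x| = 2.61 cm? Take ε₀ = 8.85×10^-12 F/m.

E ≈ 6.31×10^6 V/m

By symmetry E is perpendicular to the slab. A Gaussian pillbox from −2.61 cm to +2.61 cm (face area A) lies entirely within the slab.
Q_enc = ρ·(2x)·A and flux = 2EA, so 2EA = 2ρxA/ε₀ ⇒ E = |ρ|x/ε₀.
E = (2.14×10^-3)(0.0261)/(8.85×10^-12) = 6.31×10^6 N/C.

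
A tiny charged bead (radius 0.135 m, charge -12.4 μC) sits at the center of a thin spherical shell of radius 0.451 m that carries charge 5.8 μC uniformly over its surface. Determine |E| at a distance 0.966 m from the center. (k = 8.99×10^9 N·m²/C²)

6.36×10^4 V/m

Use a concentric Gaussian sphere at r = 0.966 m (r > 0.451 m, enclosing both).
Q_enc = (-12.4 μC) + (5.8 μC) = -6.60e-6 C.
Since E is radial and uniform over the Gaussian sphere, Φ = E·4πr² = Q_enc/ε₀.
E = k|Q_enc|/r² = (8.99×10^9)(6.60e-6)/(0.966)² = 6.36×10^4 N/C.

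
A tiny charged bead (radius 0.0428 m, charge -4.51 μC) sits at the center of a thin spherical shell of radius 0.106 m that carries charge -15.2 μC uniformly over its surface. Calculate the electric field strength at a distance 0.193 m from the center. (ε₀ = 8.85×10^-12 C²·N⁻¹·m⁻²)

By spherical symmetry E is radial; choose a Gaussian sphere of radius r = 0.193 m (r > 0.106 m, enclosing both).
Q_enc = (-4.51 μC) + (-15.2 μC) = -1.971e-5 C.
By Gauss's law, ∮E·dA = E·4πr² = Q_enc/ε₀.
E = |Q_enc|/(4πε₀r²) = (1.971×10^-5)/(4π·8.85×10^-12·(0.193)²) = 4.76e6 N/C.

E ≈ 4.76×10^6 N/C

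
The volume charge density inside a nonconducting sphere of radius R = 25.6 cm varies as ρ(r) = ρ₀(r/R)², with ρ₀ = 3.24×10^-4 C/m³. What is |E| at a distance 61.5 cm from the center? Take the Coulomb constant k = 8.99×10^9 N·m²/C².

By spherical symmetry E is radial; choose a Gaussian sphere of radius r = 61.5 cm (r > R, all charge enclosed).
Q_enc = 4π ∫₀^R ρ₀(r'/R)^2 r'² dr' = 4πρ₀R³/5 = 1.366×10^-5 C.
Applying ∮E·dA = Q_enc/ε₀ with Φ = E(4πr²):
E = k|Q_enc|/r² = (8.99×10^9)(1.366e-5)/(0.615)² = 3.25e5 N/C.

3.25e5 N/C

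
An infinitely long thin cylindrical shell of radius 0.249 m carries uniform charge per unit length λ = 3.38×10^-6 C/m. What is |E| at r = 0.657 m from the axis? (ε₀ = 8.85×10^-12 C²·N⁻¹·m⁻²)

|E| ≈ 9.25×10^4 V/m

Take a coaxial cylindrical Gaussian surface of radius r = 0.657 m and length L (r > 0.249 m).
The full line charge is enclosed: λ_enc = 3.38×10^-6 C/m.
Applying ∮E·dA = Q_enc/ε₀ with the end caps contributing no flux:
E = |λ_enc|/(2πε₀r) = (3.38×10^-6)/(2π·8.85×10^-12·0.657) = 9.25e4 N/C.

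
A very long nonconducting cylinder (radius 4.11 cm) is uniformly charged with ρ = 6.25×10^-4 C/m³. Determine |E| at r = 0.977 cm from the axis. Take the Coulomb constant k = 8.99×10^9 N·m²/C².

E ≈ 3.45e5 N/C

Choose a coaxial cylinder of radius r = 0.977 cm (arbitrary length L) as the Gaussian surface (r < R).
Charge inside radius r per length L is ρ·πr²·L, so λ_enc = ρπr² = 1.874×10^-7 C/m.
Since E is radial and uniform over the curved surface, Φ = E·2πrL = Q_enc/ε₀ = λ_enc L/ε₀.
E = 2k|λ_enc|/r = 2(8.99×10^9)(1.874×10^-7)/(0.00977) = 3.45×10^5 N/C.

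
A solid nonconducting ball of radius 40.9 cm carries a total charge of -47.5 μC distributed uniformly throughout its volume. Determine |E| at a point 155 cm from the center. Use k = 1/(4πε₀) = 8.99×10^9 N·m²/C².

Take a concentric spherical Gaussian surface of radius r = 155 cm (r > R, so the entire charge is enclosed).
Q_enc = -47.5 μC = -4.75e-5 C.
Gauss's law: E·4πr² = Q_enc/ε₀.
E = k|Q_enc|/r² = (8.99×10^9)(4.75×10^-5)/(1.55)² = 1.78×10^5 N/C.

1.78×10^5 N/C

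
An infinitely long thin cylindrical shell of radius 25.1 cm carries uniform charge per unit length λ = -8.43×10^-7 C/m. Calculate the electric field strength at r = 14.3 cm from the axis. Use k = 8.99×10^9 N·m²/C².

|E| = 0 V/m

Choose a coaxial cylinder of radius r = 14.3 cm (arbitrary length L) as the Gaussian surface (r < 25.1 cm, inside the shell).
All the surface charge lies outside this cylinder: Q_enc = 0, hence E = 0.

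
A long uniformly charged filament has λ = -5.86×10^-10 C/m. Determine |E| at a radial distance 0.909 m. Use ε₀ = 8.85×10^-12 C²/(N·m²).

Coaxial Gaussian cylinder, radius r = 0.909 m, length L.
Q_enc = λL, so λ_enc = -5.86e-10 C/m.
By Gauss's law (flux through the curved wall only), E·2πrL = λ_enc L/ε₀.
E = |λ_enc|/(2πε₀r) = (5.86e-10)/(2π·8.85×10^-12·0.909) = 11.6 N/C.

|E| = 11.6 N/C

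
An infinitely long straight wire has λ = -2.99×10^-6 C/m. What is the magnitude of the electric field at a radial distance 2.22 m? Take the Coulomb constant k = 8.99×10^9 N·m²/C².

|E| = 2.42×10^4 N/C

Choose a coaxial cylinder of radius r = 2.22 m (arbitrary length L) as the Gaussian surface.
Q_enc = λL, so λ_enc = -2.99×10^-6 C/m.
By Gauss's law (flux through the curved wall only), E·2πrL = λ_enc L/ε₀.
E = 2k|λ_enc|/r = 2(8.99×10^9)(2.99×10^-6)/(2.22) = 2.42e4 N/C.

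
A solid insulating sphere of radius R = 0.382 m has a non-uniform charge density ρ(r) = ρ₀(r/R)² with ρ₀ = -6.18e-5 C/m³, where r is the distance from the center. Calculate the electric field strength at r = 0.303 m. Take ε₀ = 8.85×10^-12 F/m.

Take a concentric spherical Gaussian surface of radius r = 0.303 m (r < R).
Integrate the density: Q_enc = 4π ∫₀^r ρ₀(r'/R)^2 r'² dr' = 4πρ₀ r^5/(5·R²) = -2.718×10^-6 C.
Since E is radial and uniform over the Gaussian sphere, Φ = E·4πr² = Q_enc/ε₀.
E = |Q_enc|/(4πε₀r²) = (2.718×10^-6)/(4π·8.85×10^-12·(0.303)²) = 2.66×10^5 N/C.

2.66×10^5 V/m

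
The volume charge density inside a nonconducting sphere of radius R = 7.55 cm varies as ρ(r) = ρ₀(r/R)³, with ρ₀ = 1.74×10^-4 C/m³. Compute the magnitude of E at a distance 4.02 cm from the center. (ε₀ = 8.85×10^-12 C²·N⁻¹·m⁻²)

E = 1.99×10^4 N/C

Symmetry ⇒ E = E(r) r̂. Gaussian sphere of radius r = 4.02 cm (r < R).
Integrate the density: Q_enc = 4π ∫₀^r ρ₀(r'/R)^3 r'² dr' = 4πρ₀ r^6/(6·R³) = 3.574×10^-9 C.
Since E is radial and uniform over the Gaussian sphere, Φ = E·4πr² = Q_enc/ε₀.
E = |Q_enc|/(4πε₀r²) = (3.574e-9)/(4π·8.85×10^-12·(0.0402)²) = 1.99×10^4 N/C.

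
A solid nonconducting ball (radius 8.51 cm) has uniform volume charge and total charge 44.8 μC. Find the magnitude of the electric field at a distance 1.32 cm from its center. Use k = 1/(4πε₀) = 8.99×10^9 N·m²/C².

|E| ≈ 8.63×10^6 N/C

Use a concentric Gaussian sphere at r = 1.32 cm (r < R).
For a uniform sphere the enclosed fraction is (r/R)³, so Q_enc = (44.8 μC)(0.0132/0.0851)³ = 1.672×10^-7 C.
By Gauss's law, ∮E·dA = E·4πr² = Q_enc/ε₀.
E = k|Q_enc|/r² = (8.99×10^9)(1.672×10^-7)/(0.0132)² = 8.63×10^6 N/C.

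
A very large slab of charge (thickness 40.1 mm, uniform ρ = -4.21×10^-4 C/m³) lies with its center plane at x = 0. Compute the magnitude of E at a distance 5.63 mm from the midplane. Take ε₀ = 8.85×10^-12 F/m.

By symmetry E is perpendicular to the slab. A Gaussian pillbox from −5.63 mm to +5.63 mm (face area A) lies entirely within the slab.
Q_enc = ρ·(2x)·A and flux = 2EA, so 2EA = 2ρxA/ε₀ ⇒ E = |ρ|x/ε₀.
E = (4.21×10^-4)(0.00563)/(8.85×10^-12) = 2.68×10^5 N/C.

|E| = 2.68×10^5 N/C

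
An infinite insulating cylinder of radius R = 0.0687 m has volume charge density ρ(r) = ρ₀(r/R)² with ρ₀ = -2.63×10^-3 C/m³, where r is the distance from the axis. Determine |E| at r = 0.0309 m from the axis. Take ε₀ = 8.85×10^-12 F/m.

E ≈ 4.64×10^5 V/m

Coaxial Gaussian cylinder, radius r = 0.0309 m, length L (r < R).
λ_enc = ∫₀^r ρ(r')·2πr' dr' = (2πρ₀/R²)·r^4/4 = -7.98×10^-7 C/m.
Gauss's law: E·2πrL = λ_enc L/ε₀.
E = |λ_enc|/(2πε₀r) = (7.98×10^-7)/(2π·8.85×10^-12·0.0309) = 4.64×10^5 N/C.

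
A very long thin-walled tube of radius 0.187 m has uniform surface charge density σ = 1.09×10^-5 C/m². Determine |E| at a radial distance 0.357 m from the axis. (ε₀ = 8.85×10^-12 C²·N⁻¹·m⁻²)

Take a coaxial cylindrical Gaussian surface of radius r = 0.357 m and length L (r > 0.187 m).
The whole shell is enclosed: λ_enc = σ·2πR = (1.09×10^-5)·2π·(0.187) = 1.281×10^-5 C/m.
Since E is radial and uniform over the curved surface, Φ = E·2πrL = Q_enc/ε₀ = λ_enc L/ε₀.
E = |λ_enc|/(2πε₀r) = (1.281e-5)/(2π·8.85×10^-12·0.357) = 6.45e5 N/C.

|E| = 6.45e5 V/m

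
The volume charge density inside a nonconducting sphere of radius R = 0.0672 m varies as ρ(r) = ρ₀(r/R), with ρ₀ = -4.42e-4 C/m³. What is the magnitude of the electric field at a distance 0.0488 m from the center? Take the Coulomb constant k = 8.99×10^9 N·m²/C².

Use a concentric Gaussian sphere at r = 0.0488 m (r < R).
Integrate the density: Q_enc = 4π ∫₀^r ρ₀(r'/R)^1 r'² dr' = 4πρ₀ r^4/(4·R) = -1.172e-7 C.
Gauss's law: E·4πr² = Q_enc/ε₀.
E = k|Q_enc|/r² = (8.99×10^9)(1.172e-7)/(0.0488)² = 4.42e5 N/C.

E = 4.42×10^5 N/C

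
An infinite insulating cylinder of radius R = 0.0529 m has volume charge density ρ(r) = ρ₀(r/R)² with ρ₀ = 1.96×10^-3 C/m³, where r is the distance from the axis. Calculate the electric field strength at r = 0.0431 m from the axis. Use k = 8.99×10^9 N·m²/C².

1.58×10^6 N/C

Coaxial Gaussian cylinder, radius r = 0.0431 m, length L (r < R).
λ_enc = ∫₀^r ρ(r')·2πr' dr' = (2πρ₀/R²)·r^4/4 = 3.796×10^-6 C/m.
Applying ∮E·dA = Q_enc/ε₀ with the end caps contributing no flux:
E = 2k|λ_enc|/r = 2(8.99×10^9)(3.796×10^-6)/(0.0431) = 1.58×10^6 N/C.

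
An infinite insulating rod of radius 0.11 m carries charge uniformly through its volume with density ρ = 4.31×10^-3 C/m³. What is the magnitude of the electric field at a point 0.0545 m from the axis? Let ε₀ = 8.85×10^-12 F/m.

Take a coaxial cylindrical Gaussian surface of radius r = 0.0545 m and length L (r < R).
Enclosed charge per unit length: λ_enc = ρ·πr² = (4.31e-3)π(0.0545)² = 4.022×10^-5 C/m.
Since E is radial and uniform over the curved surface, Φ = E·2πrL = Q_enc/ε₀ = λ_enc L/ε₀.
E = |λ_enc|/(2πε₀r) = (4.022×10^-5)/(2π·8.85×10^-12·0.0545) = 1.33×10^7 N/C.

E = 1.33×10^7 N/C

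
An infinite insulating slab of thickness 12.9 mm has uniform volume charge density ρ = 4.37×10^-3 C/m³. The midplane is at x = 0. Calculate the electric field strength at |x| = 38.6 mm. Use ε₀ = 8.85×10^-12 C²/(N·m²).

3.18e6 V/m

The point |x| = 38.6 mm lies outside the slab (half-thickness 0.00645 m). A symmetric pillbox spanning the full slab encloses Q_enc = ρ·d·A.
Flux = 2EA ⇒ E = |ρ|d/(2ε₀), independent of distance outside.
E = (4.37e-3)(0.0129)/(2·8.85×10^-12) = 3.18×10^6 N/C.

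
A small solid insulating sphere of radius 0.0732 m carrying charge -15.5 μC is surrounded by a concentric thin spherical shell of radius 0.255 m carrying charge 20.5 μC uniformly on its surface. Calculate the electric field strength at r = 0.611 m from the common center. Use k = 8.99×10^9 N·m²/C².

Use a concentric Gaussian sphere at r = 0.611 m (r > 0.255 m, enclosing both).
Q_enc = (-15.5 μC) + (20.5 μC) = 5.00×10^-6 C.
Since E is radial and uniform over the Gaussian sphere, Φ = E·4πr² = Q_enc/ε₀.
E = k|Q_enc|/r² = (8.99×10^9)(5.00×10^-6)/(0.611)² = 1.20×10^5 N/C.

E = 1.20×10^5 N/C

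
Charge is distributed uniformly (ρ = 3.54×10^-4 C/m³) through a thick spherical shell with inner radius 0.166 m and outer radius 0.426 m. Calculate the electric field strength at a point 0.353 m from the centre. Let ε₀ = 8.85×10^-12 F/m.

|E| ≈ 4.22×10^6 N/C

Take a concentric spherical Gaussian surface of radius r = 0.353 m (within the shell material, 0.166 m < r < 0.426 m).
Enclosed charge is the volume from a to r: Q_enc = (4π/3)ρ(r³ − a³) = 5.844×10^-5 C.
Since E is radial and uniform over the Gaussian sphere, Φ = E·4πr² = Q_enc/ε₀.
E = |Q_enc|/(4πε₀r²) = (5.844×10^-5)/(4π·8.85×10^-12·(0.353)²) = 4.22×10^6 N/C.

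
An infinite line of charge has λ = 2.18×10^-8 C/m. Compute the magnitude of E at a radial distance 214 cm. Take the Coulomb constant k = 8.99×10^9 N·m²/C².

Take a coaxial cylindrical Gaussian surface of radius r = 214 cm and length L.
Q_enc = λL, so λ_enc = 2.18×10^-8 C/m.
Applying ∮E·dA = Q_enc/ε₀ with the end caps contributing no flux:
E = 2k|λ_enc|/r = 2(8.99×10^9)(2.18×10^-8)/(2.14) = 183 N/C.

|E| ≈ 183 V/m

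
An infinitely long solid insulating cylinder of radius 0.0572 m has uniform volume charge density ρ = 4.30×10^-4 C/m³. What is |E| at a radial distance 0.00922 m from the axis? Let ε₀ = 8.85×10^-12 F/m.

Take a coaxial cylindrical Gaussian surface of radius r = 0.00922 m and length L (r < R).
Enclosed charge per unit length: λ_enc = ρ·πr² = (4.30×10^-4)π(0.00922)² = 1.148×10^-7 C/m.
By Gauss's law (flux through the curved wall only), E·2πrL = λ_enc L/ε₀.
E = |λ_enc|/(2πε₀r) = (1.148×10^-7)/(2π·8.85×10^-12·0.00922) = 2.24×10^5 N/C.

|E| = 2.24×10^5 N/C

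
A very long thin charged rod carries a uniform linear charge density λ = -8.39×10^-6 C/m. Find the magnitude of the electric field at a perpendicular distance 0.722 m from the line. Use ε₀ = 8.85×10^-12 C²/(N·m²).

Take a coaxial cylindrical Gaussian surface of radius r = 0.722 m and length L.
Q_enc = λL, so λ_enc = -8.39×10^-6 C/m.
Since E is radial and uniform over the curved surface, Φ = E·2πrL = Q_enc/ε₀ = λ_enc L/ε₀.
E = |λ_enc|/(2πε₀r) = (8.39e-6)/(2π·8.85×10^-12·0.722) = 2.09×10^5 N/C.

|E| = 2.09×10^5 N/C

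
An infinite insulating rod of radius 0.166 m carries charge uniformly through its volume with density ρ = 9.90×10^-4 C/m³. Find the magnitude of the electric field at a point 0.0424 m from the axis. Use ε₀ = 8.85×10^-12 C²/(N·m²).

Choose a coaxial cylinder of radius r = 0.0424 m (arbitrary length L) as the Gaussian surface (r < R).
Charge inside radius r per length L is ρ·πr²·L, so λ_enc = ρπr² = 5.591e-6 C/m.
Since E is radial and uniform over the curved surface, Φ = E·2πrL = Q_enc/ε₀ = λ_enc L/ε₀.
E = |λ_enc|/(2πε₀r) = (5.591×10^-6)/(2π·8.85×10^-12·0.0424) = 2.37e6 N/C.

|E| = 2.37e6 V/m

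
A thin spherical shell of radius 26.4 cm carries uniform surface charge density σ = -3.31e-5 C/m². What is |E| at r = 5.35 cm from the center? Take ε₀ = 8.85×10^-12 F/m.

Symmetry ⇒ E = E(r) r̂. Gaussian sphere of radius r = 5.35 cm (inside the shell, r < 26.4 cm).
All the charge is outside the Gaussian surface: Q_enc = 0, hence E = 0 everywhere inside the shell.

E = 0 (no enclosed charge)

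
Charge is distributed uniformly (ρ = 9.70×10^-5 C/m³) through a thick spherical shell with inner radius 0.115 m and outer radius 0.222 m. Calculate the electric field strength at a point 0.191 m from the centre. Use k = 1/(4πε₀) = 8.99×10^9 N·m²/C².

E ≈ 5.45×10^5 N/C

By spherical symmetry E is radial; choose a Gaussian sphere of radius r = 0.191 m (within the shell material, 0.115 m < r < 0.222 m).
Only the shell between 0.115 m and r is enclosed: Q_enc = ρ·(4π/3)(r³ − a³) = (9.70×10^-5)·(4π/3)·((0.191)³ − (0.115)³) = 2.213e-6 C.
Applying ∮E·dA = Q_enc/ε₀ with Φ = E(4πr²):
E = k|Q_enc|/r² = (8.99×10^9)(2.213×10^-6)/(0.191)² = 5.45×10^5 N/C.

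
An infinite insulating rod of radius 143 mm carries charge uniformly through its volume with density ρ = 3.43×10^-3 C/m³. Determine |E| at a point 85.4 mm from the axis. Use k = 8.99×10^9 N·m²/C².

1.65e7 N/C

Choose a coaxial cylinder of radius r = 85.4 mm (arbitrary length L) as the Gaussian surface (r < R).
Enclosed charge per unit length: λ_enc = ρ·πr² = (3.43×10^-3)π(0.0854)² = 7.859×10^-5 C/m.
Gauss's law: E·2πrL = λ_enc L/ε₀.
E = 2k|λ_enc|/r = 2(8.99×10^9)(7.859×10^-5)/(0.0854) = 1.65×10^7 N/C.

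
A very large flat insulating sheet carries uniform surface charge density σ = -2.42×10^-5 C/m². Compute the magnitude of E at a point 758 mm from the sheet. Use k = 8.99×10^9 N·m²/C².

The symmetry is planar: E is normal to the sheet and the same magnitude on both sides. Take a pillbox straddling the sheet with end-cap area A.
Only the two end caps contribute flux: Φ = 2EA. With Q_enc = σA, Gauss's law gives E = |σ|/(2ε₀).
E = 2πk|σ| = 2π(8.99×10^9)(2.42×10^-5) = 1.37e6 N/C.

E = 1.37×10^6 V/m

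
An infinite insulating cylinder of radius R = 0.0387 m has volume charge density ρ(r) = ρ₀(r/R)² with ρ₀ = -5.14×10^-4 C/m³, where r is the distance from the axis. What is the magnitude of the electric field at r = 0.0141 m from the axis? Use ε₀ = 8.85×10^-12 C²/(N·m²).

E ≈ 2.72×10^4 N/C

By cylindrical symmetry E is radial; use a coaxial Gaussian cylinder of radius 0.0141 m and length L (r < R).
λ_enc = ∫₀^r ρ(r')·2πr' dr' = (2πρ₀/R²)·r^4/4 = -2.131×10^-8 C/m.
Applying ∮E·dA = Q_enc/ε₀ with the end caps contributing no flux:
E = |λ_enc|/(2πε₀r) = (2.131e-8)/(2π·8.85×10^-12·0.0141) = 2.72e4 N/C.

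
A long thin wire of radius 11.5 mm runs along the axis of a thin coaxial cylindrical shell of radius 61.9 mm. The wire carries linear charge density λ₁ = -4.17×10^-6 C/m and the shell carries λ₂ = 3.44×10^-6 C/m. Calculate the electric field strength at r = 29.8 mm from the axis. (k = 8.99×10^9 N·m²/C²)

|E| = 2.52×10^6 N/C

Coaxial Gaussian cylinder, radius r = 29.8 mm, length L (between the conductors, 11.5 mm < r < 61.9 mm).
The shell at 61.9 mm lies outside the Gaussian surface, so λ_enc = λ₁ = -4.17×10^-6 C/m.
Gauss's law: E·2πrL = λ_enc L/ε₀.
E = 2k|λ_enc|/r = 2(8.99×10^9)(4.17×10^-6)/(0.0298) = 2.52×10^6 N/C.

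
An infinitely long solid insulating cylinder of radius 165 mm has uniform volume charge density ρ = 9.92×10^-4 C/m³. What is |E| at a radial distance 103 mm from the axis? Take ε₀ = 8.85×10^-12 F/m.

|E| = 5.77×10^6 N/C

Choose a coaxial cylinder of radius r = 103 mm (arbitrary length L) as the Gaussian surface (r < R).
Charge inside radius r per length L is ρ·πr²·L, so λ_enc = ρπr² = 3.306×10^-5 C/m.
Since E is radial and uniform over the curved surface, Φ = E·2πrL = Q_enc/ε₀ = λ_enc L/ε₀.
E = |λ_enc|/(2πε₀r) = (3.306×10^-5)/(2π·8.85×10^-12·0.103) = 5.77×10^6 N/C.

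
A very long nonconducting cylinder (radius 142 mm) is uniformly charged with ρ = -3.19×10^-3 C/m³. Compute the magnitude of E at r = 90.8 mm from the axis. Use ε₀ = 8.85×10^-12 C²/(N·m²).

Choose a coaxial cylinder of radius r = 90.8 mm (arbitrary length L) as the Gaussian surface (r < R).
Charge inside radius r per length L is ρ·πr²·L, so λ_enc = ρπr² = -8.263×10^-5 C/m.
Applying ∮E·dA = Q_enc/ε₀ with the end caps contributing no flux:
E = |λ_enc|/(2πε₀r) = (8.263×10^-5)/(2π·8.85×10^-12·0.0908) = 1.64e7 N/C.

E = 1.64×10^7 V/m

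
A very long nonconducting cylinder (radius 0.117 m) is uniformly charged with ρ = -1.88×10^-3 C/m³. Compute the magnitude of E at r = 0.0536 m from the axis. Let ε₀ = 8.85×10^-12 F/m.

Choose a coaxial cylinder of radius r = 0.0536 m (arbitrary length L) as the Gaussian surface (r < R).
Enclosed charge per unit length: λ_enc = ρ·πr² = (-1.88×10^-3)π(0.0536)² = -1.697×10^-5 C/m.
Gauss's law: E·2πrL = λ_enc L/ε₀.
E = |λ_enc|/(2πε₀r) = (1.697e-5)/(2π·8.85×10^-12·0.0536) = 5.69×10^6 N/C.

|E| = 5.69e6 N/C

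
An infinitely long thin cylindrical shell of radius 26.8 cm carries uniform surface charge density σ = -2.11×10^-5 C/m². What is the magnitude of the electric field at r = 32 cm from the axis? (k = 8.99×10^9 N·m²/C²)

Choose a coaxial cylinder of radius r = 32 cm (arbitrary length L) as the Gaussian surface (r > 26.8 cm).
The whole shell is enclosed: λ_enc = σ·2πR = (-2.11×10^-5)·2π·(0.268) = -3.553×10^-5 C/m.
Gauss's law: E·2πrL = λ_enc L/ε₀.
E = 2k|λ_enc|/r = 2(8.99×10^9)(3.553×10^-5)/(0.32) = 2.00e6 N/C.

E = 2.00e6 N/C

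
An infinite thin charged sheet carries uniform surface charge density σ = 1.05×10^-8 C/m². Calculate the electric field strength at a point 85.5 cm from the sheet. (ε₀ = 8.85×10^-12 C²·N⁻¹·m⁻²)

The symmetry is planar: E is normal to the sheet and the same magnitude on both sides. Take a pillbox straddling the sheet with end-cap area A.
Only the two end caps contribute flux: Φ = 2EA. With Q_enc = σA, Gauss's law gives E = |σ|/(2ε₀).
E = |σ|/(2ε₀) = (1.05e-8)/(2·8.85×10^-12) = 593 N/C.

|E| ≈ 593 N/C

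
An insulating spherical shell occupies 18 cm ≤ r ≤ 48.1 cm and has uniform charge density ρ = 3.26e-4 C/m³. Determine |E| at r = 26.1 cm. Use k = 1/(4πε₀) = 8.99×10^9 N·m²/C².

|E| = 2.15e6 N/C

Use a concentric Gaussian sphere at r = 26.1 cm (within the shell material, 18 cm < r < 48.1 cm).
Only the shell between 18 cm and r is enclosed: Q_enc = ρ·(4π/3)(r³ − a³) = (3.26e-4)·(4π/3)·((0.261)³ − (0.18)³) = 1.631×10^-5 C.
Applying ∮E·dA = Q_enc/ε₀ with Φ = E(4πr²):
E = k|Q_enc|/r² = (8.99×10^9)(1.631×10^-5)/(0.261)² = 2.15e6 N/C.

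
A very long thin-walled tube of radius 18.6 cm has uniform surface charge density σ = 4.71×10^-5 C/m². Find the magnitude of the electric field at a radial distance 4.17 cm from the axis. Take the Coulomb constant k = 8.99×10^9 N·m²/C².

Coaxial Gaussian cylinder, radius r = 4.17 cm, length L (r < 18.6 cm, inside the shell).
No charge is enclosed, so Gauss's law gives E·2πrL = 0 ⇒ E = 0.

E = 0 (no enclosed charge)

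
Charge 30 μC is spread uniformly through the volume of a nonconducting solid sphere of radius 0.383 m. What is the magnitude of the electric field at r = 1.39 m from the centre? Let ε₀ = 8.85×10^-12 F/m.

|E| ≈ 1.40e5 V/m

By spherical symmetry E is radial; choose a Gaussian sphere of radius r = 1.39 m (r > R, so the entire charge is enclosed).
Q_enc = 30 μC = 3.00e-5 C.
Applying ∮E·dA = Q_enc/ε₀ with Φ = E(4πr²):
E = |Q_enc|/(4πε₀r²) = (3.00×10^-5)/(4π·8.85×10^-12·(1.39)²) = 1.40e5 N/C.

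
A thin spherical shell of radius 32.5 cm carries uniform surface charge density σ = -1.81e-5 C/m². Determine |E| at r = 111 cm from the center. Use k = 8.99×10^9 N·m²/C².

By spherical symmetry E is radial; choose a Gaussian sphere of radius r = 111 cm (r > 32.5 cm).
The entire shell is enclosed: Q_enc = σ·4πR² = (-1.81e-5)·4π·(0.325)² = -2.402×10^-5 C.
By Gauss's law, ∮E·dA = E·4πr² = Q_enc/ε₀.
E = k|Q_enc|/r² = (8.99×10^9)(2.402×10^-5)/(1.11)² = 1.75e5 N/C.

|E| ≈ 1.75×10^5 N/C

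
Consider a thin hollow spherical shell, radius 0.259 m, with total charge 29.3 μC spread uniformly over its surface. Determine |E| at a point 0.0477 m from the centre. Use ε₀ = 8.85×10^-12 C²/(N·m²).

Take a concentric spherical Gaussian surface of radius r = 0.0477 m (inside the shell, r < 0.259 m).
All the charge is outside the Gaussian surface: Q_enc = 0, hence E = 0 everywhere inside the shell.

E = 0 (no enclosed charge)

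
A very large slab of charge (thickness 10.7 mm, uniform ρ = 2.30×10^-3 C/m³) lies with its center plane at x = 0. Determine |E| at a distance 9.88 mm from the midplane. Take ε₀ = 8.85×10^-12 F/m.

|E| = 1.39×10^6 N/C

The point |x| = 9.88 mm lies outside the slab (half-thickness 0.00535 m). A symmetric pillbox spanning the full slab encloses Q_enc = ρ·d·A.
Flux = 2EA ⇒ E = |ρ|d/(2ε₀), independent of distance outside.
E = (2.30e-3)(0.0107)/(2·8.85×10^-12) = 1.39e6 N/C.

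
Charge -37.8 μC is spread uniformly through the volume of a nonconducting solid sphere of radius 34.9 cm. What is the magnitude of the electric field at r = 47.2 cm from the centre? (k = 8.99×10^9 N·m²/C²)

|E| ≈ 1.53×10^6 N/C

Use a concentric Gaussian sphere at r = 47.2 cm (r > R, so the entire charge is enclosed).
Q_enc = -37.8 μC = -3.78×10^-5 C.
Applying ∮E·dA = Q_enc/ε₀ with Φ = E(4πr²):
E = k|Q_enc|/r² = (8.99×10^9)(3.78×10^-5)/(0.472)² = 1.53e6 N/C.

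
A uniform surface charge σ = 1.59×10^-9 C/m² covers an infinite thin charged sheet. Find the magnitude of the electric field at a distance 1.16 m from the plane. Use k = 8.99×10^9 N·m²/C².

Choose a cylindrical pillbox piercing the sheet, end faces (area A) parallel to it.
Only the two end caps contribute flux: Φ = 2EA. With Q_enc = σA, Gauss's law gives E = |σ|/(2ε₀).
E = 2πk|σ| = 2π(8.99×10^9)(1.59e-9) = 89.8 N/C.

|E| = 89.8 N/C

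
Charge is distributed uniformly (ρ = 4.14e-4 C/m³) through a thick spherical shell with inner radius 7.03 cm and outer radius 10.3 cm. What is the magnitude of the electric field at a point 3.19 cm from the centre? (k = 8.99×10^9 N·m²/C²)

E = 0 (no enclosed charge)

By spherical symmetry E is radial; choose a Gaussian sphere of radius r = 3.19 cm (r < 7.03 cm, inside the empty cavity).
No charge is enclosed, so by Gauss's law E·4πr² = 0 ⇒ E = 0.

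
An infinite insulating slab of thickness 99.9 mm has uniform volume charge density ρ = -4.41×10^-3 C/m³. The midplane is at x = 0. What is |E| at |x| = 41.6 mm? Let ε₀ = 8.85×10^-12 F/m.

E = 2.07×10^7 N/C

By symmetry E is perpendicular to the slab. A Gaussian pillbox from −41.6 mm to +41.6 mm (face area A) lies entirely within the slab.
Q_enc = ρ·(2x)·A and flux = 2EA, so 2EA = 2ρxA/ε₀ ⇒ E = |ρ|x/ε₀.
E = (4.41×10^-3)(0.0416)/(8.85×10^-12) = 2.07×10^7 N/C.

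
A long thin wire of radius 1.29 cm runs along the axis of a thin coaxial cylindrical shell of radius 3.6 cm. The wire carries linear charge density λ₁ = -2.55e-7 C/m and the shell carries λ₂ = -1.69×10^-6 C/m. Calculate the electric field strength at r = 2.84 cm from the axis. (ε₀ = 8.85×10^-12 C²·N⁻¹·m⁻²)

|E| = 1.61×10^5 V/m

Take a coaxial cylindrical Gaussian surface of radius r = 2.84 cm and length L (between the conductors, 1.29 cm < r < 3.6 cm).
The shell at 3.6 cm lies outside the Gaussian surface, so λ_enc = λ₁ = -2.55×10^-7 C/m.
Applying ∮E·dA = Q_enc/ε₀ with the end caps contributing no flux:
E = |λ_enc|/(2πε₀r) = (2.55×10^-7)/(2π·8.85×10^-12·0.0284) = 1.61×10^5 N/C.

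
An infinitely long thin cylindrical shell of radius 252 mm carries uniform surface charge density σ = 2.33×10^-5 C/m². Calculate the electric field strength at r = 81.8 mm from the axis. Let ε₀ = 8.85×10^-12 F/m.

Coaxial Gaussian cylinder, radius r = 81.8 mm, length L (r < 252 mm, inside the shell).
No charge is enclosed, so Gauss's law gives E·2πrL = 0 ⇒ E = 0.

|E| = 0 N/C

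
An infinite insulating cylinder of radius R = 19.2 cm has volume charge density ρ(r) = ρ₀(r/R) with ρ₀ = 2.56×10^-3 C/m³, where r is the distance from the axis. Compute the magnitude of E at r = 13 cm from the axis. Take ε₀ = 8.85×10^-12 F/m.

Choose a coaxial cylinder of radius r = 13 cm (arbitrary length L) as the Gaussian surface (r < R).
λ_enc = ∫₀^r ρ(r')·2πr' dr' = (2πρ₀/R)·r^3/3 = 6.135e-5 C/m.
Applying ∮E·dA = Q_enc/ε₀ with the end caps contributing no flux:
E = |λ_enc|/(2πε₀r) = (6.135e-5)/(2π·8.85×10^-12·0.13) = 8.49×10^6 N/C.

|E| ≈ 8.49×10^6 V/m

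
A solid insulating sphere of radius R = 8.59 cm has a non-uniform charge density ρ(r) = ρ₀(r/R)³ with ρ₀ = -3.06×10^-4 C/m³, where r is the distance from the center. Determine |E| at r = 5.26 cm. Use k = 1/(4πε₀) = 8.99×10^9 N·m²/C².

E = 6.96×10^4 N/C

Symmetry ⇒ E = E(r) r̂. Gaussian sphere of radius r = 5.26 cm (r < R).
Integrate the density: Q_enc = 4π ∫₀^r ρ₀(r'/R)^3 r'² dr' = 4πρ₀ r^6/(6·R³) = -2.141e-8 C.
Since E is radial and uniform over the Gaussian sphere, Φ = E·4πr² = Q_enc/ε₀.
E = k|Q_enc|/r² = (8.99×10^9)(2.141×10^-8)/(0.0526)² = 6.96×10^4 N/C.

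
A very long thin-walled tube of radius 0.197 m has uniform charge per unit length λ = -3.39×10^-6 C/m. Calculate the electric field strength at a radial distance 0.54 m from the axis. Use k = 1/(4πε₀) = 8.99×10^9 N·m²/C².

|E| ≈ 1.13×10^5 N/C

Coaxial Gaussian cylinder, radius r = 0.54 m, length L (r > 0.197 m).
The full line charge is enclosed: λ_enc = -3.39×10^-6 C/m.
Applying ∮E·dA = Q_enc/ε₀ with the end caps contributing no flux:
E = 2k|λ_enc|/r = 2(8.99×10^9)(3.39e-6)/(0.54) = 1.13e5 N/C.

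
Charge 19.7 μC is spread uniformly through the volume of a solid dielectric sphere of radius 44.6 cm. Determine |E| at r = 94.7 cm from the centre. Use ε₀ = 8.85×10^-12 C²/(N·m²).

By spherical symmetry E is radial; choose a Gaussian sphere of radius r = 94.7 cm (r > R, so the entire charge is enclosed).
Q_enc = 19.7 μC = 1.97×10^-5 C.
By Gauss's law, ∮E·dA = E·4πr² = Q_enc/ε₀.
E = |Q_enc|/(4πε₀r²) = (1.97×10^-5)/(4π·8.85×10^-12·(0.947)²) = 1.98e5 N/C.

1.98×10^5 N/C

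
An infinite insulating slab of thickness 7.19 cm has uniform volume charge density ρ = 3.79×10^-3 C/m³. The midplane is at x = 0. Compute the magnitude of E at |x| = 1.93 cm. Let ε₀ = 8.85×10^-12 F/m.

|E| ≈ 8.27e6 V/m

By symmetry E is perpendicular to the slab. A Gaussian pillbox from −1.93 cm to +1.93 cm (face area A) lies entirely within the slab.
Q_enc = ρ·(2x)·A and flux = 2EA, so 2EA = 2ρxA/ε₀ ⇒ E = |ρ|x/ε₀.
E = (3.79×10^-3)(0.0193)/(8.85×10^-12) = 8.27×10^6 N/C.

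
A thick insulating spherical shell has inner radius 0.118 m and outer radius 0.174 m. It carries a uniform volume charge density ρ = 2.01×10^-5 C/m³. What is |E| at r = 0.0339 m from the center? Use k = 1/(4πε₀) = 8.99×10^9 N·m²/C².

By spherical symmetry E is radial; choose a Gaussian sphere of radius r = 0.0339 m (r < 0.118 m, inside the empty cavity).
Q_enc = 0 (all charge lies at larger r); Gauss's law gives E = 0.

|E| = 0 V/m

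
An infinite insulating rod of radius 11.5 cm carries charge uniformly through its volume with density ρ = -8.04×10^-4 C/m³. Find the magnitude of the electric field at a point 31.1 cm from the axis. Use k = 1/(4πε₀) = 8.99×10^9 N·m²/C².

By cylindrical symmetry E is radial; use a coaxial Gaussian cylinder of radius 31.1 cm and length L (r > 11.5 cm, full cross-section enclosed).
λ_enc = ρ·πR² = (-8.04e-4)π(0.115)² = -3.34×10^-5 C/m.
By Gauss's law (flux through the curved wall only), E·2πrL = λ_enc L/ε₀.
E = 2k|λ_enc|/r = 2(8.99×10^9)(3.34×10^-5)/(0.311) = 1.93e6 N/C.

|E| ≈ 1.93×10^6 N/C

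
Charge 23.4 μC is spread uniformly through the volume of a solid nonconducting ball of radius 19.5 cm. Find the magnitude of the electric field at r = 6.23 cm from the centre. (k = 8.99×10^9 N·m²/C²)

E ≈ 1.77e6 N/C

By spherical symmetry E is radial; choose a Gaussian sphere of radius r = 6.23 cm (r < R).
Only the charge within r is enclosed: Q_enc = Q·(r/R)³ = (23.4 μC)·(6.23 cm/19.5 cm)³ = 7.631e-7 C.
Gauss's law: E·4πr² = Q_enc/ε₀.
E = k|Q_enc|/r² = (8.99×10^9)(7.631×10^-7)/(0.0623)² = 1.77×10^6 N/C.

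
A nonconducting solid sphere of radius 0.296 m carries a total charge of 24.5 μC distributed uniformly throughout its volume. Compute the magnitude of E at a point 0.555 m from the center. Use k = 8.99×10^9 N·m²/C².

Use a concentric Gaussian sphere at r = 0.555 m (r > R, so the entire charge is enclosed).
Q_enc = 24.5 μC = 2.45×10^-5 C.
Gauss's law: E·4πr² = Q_enc/ε₀.
E = k|Q_enc|/r² = (8.99×10^9)(2.45×10^-5)/(0.555)² = 7.15×10^5 N/C.

7.15e5 V/m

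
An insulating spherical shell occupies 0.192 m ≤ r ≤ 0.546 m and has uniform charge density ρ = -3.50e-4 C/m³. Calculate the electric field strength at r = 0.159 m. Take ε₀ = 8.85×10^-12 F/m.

Symmetry ⇒ E = E(r) r̂. Gaussian sphere of radius r = 0.159 m (r < 0.192 m, inside the empty cavity).
No charge is enclosed, so by Gauss's law E·4πr² = 0 ⇒ E = 0.

E = 0 (no enclosed charge)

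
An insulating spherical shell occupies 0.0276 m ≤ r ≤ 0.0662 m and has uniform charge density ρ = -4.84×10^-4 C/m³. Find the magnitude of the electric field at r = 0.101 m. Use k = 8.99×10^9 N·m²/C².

Use a concentric Gaussian sphere at r = 0.101 m (r > 0.0662 m, enclosing the whole shell).
Q_enc = ρ·(4π/3)(b³ − a³) = (-4.84×10^-4)·(4π/3)·((0.0662)³ − (0.0276)³) = -5.456e-7 C.
Since E is radial and uniform over the Gaussian sphere, Φ = E·4πr² = Q_enc/ε₀.
E = k|Q_enc|/r² = (8.99×10^9)(5.456×10^-7)/(0.101)² = 4.81e5 N/C.

|E| = 4.81e5 N/C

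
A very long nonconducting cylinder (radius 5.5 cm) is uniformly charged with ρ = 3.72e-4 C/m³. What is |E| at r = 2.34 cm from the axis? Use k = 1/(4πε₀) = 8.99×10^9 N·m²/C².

4.92×10^5 N/C

By cylindrical symmetry E is radial; use a coaxial Gaussian cylinder of radius 2.34 cm and length L (r < R).
Enclosed charge per unit length: λ_enc = ρ·πr² = (3.72e-4)π(0.0234)² = 6.399e-7 C/m.
Gauss's law: E·2πrL = λ_enc L/ε₀.
E = 2k|λ_enc|/r = 2(8.99×10^9)(6.399×10^-7)/(0.0234) = 4.92e5 N/C.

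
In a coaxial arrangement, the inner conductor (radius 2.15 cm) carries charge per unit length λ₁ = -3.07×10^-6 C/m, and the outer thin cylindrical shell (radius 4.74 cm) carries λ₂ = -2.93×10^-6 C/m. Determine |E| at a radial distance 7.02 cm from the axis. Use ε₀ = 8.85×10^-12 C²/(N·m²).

Choose a coaxial cylinder of radius r = 7.02 cm (arbitrary length L) as the Gaussian surface (r > 4.74 cm, enclosing both).
λ_enc = λ₁ + λ₂ = (-3.07e-6) + (-2.93×10^-6) = -6.00×10^-6 C/m.
Applying ∮E·dA = Q_enc/ε₀ with the end caps contributing no flux:
E = |λ_enc|/(2πε₀r) = (6.00×10^-6)/(2π·8.85×10^-12·0.0702) = 1.54×10^6 N/C.

E = 1.54×10^6 N/C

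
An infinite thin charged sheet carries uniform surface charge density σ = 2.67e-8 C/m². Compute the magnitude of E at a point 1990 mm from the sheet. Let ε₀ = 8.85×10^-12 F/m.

E ≈ 1.51e3 V/m

By planar symmetry E is perpendicular to the sheet and uniform; use a Gaussian pillbox with flat faces of area A on each side of the sheet.
Only the two end caps contribute flux: Φ = 2EA. With Q_enc = σA, Gauss's law gives E = |σ|/(2ε₀).
E = |σ|/(2ε₀) = (2.67×10^-8)/(2·8.85×10^-12) = 1.51e3 N/C.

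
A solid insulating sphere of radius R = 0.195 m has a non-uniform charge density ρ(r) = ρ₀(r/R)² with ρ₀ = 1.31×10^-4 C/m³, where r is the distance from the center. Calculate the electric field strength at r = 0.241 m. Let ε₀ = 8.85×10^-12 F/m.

Use a concentric Gaussian sphere at r = 0.241 m (r > R, all charge enclosed).
Q_enc = 4π ∫₀^R ρ₀(r'/R)^2 r'² dr' = 4πρ₀R³/5 = 2.441×10^-6 C.
Since E is radial and uniform over the Gaussian sphere, Φ = E·4πr² = Q_enc/ε₀.
E = |Q_enc|/(4πε₀r²) = (2.441×10^-6)/(4π·8.85×10^-12·(0.241)²) = 3.78×10^5 N/C.

|E| = 3.78×10^5 N/C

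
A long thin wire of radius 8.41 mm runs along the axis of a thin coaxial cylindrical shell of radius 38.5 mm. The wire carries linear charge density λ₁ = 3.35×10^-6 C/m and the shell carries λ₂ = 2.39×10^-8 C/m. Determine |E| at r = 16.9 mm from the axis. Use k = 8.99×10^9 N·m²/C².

E ≈ 3.56e6 V/m

Coaxial Gaussian cylinder, radius r = 16.9 mm, length L (between the conductors, 8.41 mm < r < 38.5 mm).
Only the inner wire is enclosed; the outer shell contributes nothing inside itself. λ_enc = λ₁ = 3.35×10^-6 C/m.
Applying ∮E·dA = Q_enc/ε₀ with the end caps contributing no flux:
E = 2k|λ_enc|/r = 2(8.99×10^9)(3.35×10^-6)/(0.0169) = 3.56×10^6 N/C.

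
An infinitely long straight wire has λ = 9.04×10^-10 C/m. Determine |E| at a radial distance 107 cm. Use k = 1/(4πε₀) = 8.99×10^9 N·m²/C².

E = 15.2 N/C

By cylindrical symmetry E is radial; use a coaxial Gaussian cylinder of radius 107 cm and length L.
Q_enc = λL, so λ_enc = 9.04e-10 C/m.
Applying ∮E·dA = Q_enc/ε₀ with the end caps contributing no flux:
E = 2k|λ_enc|/r = 2(8.99×10^9)(9.04e-10)/(1.07) = 15.2 N/C.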